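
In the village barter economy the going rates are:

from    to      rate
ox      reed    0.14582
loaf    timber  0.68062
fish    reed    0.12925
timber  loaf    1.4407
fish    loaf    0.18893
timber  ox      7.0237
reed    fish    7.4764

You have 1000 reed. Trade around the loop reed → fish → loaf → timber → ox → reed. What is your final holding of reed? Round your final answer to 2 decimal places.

1000 reed × 7.4764 = 7476.4 fish
7476.4 fish × 0.18893 = 1412.516252 loaf
1412.516252 loaf × 0.68062 = 961.38681143624 timber
961.38681143624 timber × 7.0237 = 6752.492547484718888 ox
6752.492547484718888 ox × 0.14582 = 984.64846327422170824816 reed

984.65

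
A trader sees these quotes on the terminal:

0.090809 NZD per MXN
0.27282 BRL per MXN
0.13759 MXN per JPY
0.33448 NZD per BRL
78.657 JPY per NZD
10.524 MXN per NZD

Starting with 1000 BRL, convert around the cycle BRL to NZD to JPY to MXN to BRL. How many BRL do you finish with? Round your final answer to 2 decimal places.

1000 BRL × 0.33448 = 334.48 NZD
334.48 NZD × 78.657 = 26309.19336 JPY
26309.19336 JPY × 0.13759 = 3619.8819144024 MXN
3619.8819144024 MXN × 0.27282 = 987.576183887262768 BRL

987.58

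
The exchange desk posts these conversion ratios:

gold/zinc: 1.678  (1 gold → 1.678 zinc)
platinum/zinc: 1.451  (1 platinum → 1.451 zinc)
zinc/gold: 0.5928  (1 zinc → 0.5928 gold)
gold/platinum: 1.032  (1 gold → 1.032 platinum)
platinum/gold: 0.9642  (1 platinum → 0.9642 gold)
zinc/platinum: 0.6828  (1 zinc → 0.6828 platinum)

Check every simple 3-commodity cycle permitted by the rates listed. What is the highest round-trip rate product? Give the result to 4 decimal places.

platinum→gold→zinc→platinum: 0.9642 × 1.678 × 0.6828 = 1.10472
platinum→zinc→gold→platinum: 1.451 × 0.5928 × 1.032 = 0.88768
Maximum is platinum→gold→zinc→platinum at 1.1047; arbitrage exists.

1.1047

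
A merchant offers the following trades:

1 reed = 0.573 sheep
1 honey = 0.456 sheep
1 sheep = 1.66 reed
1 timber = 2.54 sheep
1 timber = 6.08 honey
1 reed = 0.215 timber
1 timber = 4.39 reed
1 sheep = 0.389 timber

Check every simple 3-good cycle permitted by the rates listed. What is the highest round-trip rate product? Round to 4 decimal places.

1.0785

sheep→timber→honey→sheep: 0.389 × 6.08 × 0.456 = 1.07849
reed→sheep→timber→reed: 0.573 × 0.389 × 4.39 = 0.97852
reed→timber→sheep→reed: 0.215 × 2.54 × 1.66 = 0.90653
Maximum is sheep→timber→honey→sheep at 1.0785; arbitrage exists.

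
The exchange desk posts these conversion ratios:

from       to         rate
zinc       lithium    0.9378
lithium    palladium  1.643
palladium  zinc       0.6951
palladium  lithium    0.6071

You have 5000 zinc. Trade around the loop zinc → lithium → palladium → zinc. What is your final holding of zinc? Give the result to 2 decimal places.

5000 zinc × 0.9378 = 4689 lithium
4689 lithium × 1.643 = 7704.027 palladium
7704.027 palladium × 0.6951 = 5355.0691677 zinc

5355.07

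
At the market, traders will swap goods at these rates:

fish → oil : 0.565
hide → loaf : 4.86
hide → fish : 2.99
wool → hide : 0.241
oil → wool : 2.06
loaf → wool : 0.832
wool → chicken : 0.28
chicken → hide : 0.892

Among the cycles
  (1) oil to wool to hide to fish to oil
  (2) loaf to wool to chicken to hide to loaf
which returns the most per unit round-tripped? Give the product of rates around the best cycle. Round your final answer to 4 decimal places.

(1) 2.06 × 0.241 × 2.99 × 0.565 = 0.83869
(2) 0.832 × 0.28 × 0.892 × 4.86 = 1.00991
Highest is cycle (2) at 1.0099 (>1, arbitrage).

1.0099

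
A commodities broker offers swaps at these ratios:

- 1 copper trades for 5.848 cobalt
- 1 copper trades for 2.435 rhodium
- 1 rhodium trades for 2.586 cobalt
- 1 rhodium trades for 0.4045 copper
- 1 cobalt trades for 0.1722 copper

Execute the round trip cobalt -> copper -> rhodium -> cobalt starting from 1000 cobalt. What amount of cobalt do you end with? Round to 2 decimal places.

1000 cobalt × 0.1722 = 172.2 copper
172.2 copper × 2.435 = 419.307 rhodium
419.307 rhodium × 2.586 = 1084.327902 cobalt

1084.33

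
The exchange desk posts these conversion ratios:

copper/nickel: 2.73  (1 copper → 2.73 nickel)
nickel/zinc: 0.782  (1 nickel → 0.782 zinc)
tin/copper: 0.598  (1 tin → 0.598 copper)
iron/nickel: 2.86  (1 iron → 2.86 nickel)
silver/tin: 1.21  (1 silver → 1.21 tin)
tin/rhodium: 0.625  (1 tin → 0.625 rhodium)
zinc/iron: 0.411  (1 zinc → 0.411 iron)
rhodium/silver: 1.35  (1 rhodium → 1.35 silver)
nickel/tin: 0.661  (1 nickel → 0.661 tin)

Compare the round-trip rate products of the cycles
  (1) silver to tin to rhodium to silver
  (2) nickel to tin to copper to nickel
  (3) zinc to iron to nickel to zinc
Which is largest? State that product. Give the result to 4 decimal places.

(1) 1.21 × 0.625 × 1.35 = 1.02094
(2) 0.661 × 0.598 × 2.73 = 1.07911
(3) 0.411 × 2.86 × 0.782 = 0.91921
Highest is cycle (2) at 1.0791 (>1, arbitrage).

1.0791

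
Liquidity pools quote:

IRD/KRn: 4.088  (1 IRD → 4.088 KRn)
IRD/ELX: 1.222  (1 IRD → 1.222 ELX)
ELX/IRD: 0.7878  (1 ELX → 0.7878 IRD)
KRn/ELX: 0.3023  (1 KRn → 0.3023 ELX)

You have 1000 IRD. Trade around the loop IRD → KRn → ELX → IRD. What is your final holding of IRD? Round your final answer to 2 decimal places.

973.57

1000 IRD × 4.088 = 4088 KRn
4088 KRn × 0.3023 = 1235.8024 ELX
1235.8024 ELX × 0.7878 = 973.56513072 IRD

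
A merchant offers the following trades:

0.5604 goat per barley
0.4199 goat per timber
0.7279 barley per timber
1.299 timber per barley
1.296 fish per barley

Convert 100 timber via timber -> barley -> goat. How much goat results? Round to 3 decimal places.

100 timber × 0.7279 = 72.79 barley
72.79 barley × 0.5604 = 40.791516 goat

40.792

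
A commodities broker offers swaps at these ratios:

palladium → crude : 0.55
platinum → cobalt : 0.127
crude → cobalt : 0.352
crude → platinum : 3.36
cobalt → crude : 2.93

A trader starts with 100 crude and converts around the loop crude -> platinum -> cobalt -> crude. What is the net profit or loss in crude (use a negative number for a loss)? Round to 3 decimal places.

25.029

100 crude × 3.36 = 336 platinum
336 platinum × 0.127 = 42.672 cobalt
42.672 cobalt × 2.93 = 125.02896 crude
Net change: 125.02896 − 100 = 25.02896 crude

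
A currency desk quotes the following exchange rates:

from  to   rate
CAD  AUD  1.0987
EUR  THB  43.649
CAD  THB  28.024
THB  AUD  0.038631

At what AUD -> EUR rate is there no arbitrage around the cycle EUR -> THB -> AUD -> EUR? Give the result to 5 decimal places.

Known legs of the cycle: 43.649 × 0.038631 = 1.686204519
For no arbitrage the full-cycle product must be 1, so the missing rate is 1 / 1.686204519 ≈ 0.5930479.

0.59305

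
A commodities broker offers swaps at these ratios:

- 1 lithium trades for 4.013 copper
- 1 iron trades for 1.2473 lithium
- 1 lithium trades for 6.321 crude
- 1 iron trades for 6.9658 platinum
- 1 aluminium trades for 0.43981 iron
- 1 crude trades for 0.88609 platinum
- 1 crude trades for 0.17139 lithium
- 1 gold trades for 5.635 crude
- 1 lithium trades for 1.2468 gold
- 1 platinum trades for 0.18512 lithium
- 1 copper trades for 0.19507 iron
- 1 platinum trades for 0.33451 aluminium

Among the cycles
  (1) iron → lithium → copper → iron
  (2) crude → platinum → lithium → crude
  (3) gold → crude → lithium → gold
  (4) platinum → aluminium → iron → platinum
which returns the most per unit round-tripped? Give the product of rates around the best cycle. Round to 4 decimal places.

1.2041

(1) 1.2473 × 4.013 × 0.19507 = 0.97641
(2) 0.88609 × 0.18512 × 6.321 = 1.03685
(3) 5.635 × 0.17139 × 1.2468 = 1.20414
(4) 0.33451 × 0.43981 × 6.9658 = 1.02481
Highest is cycle (3) at 1.2041 (>1, arbitrage).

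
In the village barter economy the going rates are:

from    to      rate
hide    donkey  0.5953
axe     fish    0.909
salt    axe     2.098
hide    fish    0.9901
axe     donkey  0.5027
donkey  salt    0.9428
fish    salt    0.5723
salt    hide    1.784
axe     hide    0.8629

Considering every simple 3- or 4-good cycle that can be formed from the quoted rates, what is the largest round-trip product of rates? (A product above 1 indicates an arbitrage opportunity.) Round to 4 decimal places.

1.0914

fish→salt→axe→fish: 0.5723 × 2.098 × 0.909 = 1.09142
fish→salt→axe→hide→fish: 0.5723 × 2.098 × 0.8629 × 0.9901 = 1.02581
salt→axe→hide→donkey→salt: 2.098 × 0.8629 × 0.5953 × 0.9428 = 1.01606
fish→salt→hide→fish: 0.5723 × 1.784 × 0.9901 = 1.01088
salt→hide→donkey→salt: 1.784 × 0.5953 × 0.9428 = 1.00127
salt→axe→donkey→salt: 2.098 × 0.5027 × 0.9428 = 0.99434
Maximum is fish→salt→axe→fish at 1.0914; arbitrage exists.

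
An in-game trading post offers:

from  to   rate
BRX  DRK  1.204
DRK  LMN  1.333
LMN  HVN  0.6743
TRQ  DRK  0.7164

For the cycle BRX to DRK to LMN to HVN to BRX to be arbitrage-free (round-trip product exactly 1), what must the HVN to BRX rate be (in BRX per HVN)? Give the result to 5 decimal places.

0.92404

Known legs of the cycle: 1.204 × 1.333 × 0.6743 = 1.0822056476
For no arbitrage the full-cycle product must be 1, so the missing rate is 1 / 1.0822056476 ≈ 0.9240388.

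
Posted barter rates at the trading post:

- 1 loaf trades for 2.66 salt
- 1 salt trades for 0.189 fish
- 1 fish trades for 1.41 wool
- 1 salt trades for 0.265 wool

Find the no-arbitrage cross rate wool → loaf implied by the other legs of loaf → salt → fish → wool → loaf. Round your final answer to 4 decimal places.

Known legs of the cycle: 2.66 × 0.189 × 1.41 = 0.7088634
For no arbitrage the full-cycle product must be 1, so the missing rate is 1 / 0.7088634 ≈ 1.410709.

1.4107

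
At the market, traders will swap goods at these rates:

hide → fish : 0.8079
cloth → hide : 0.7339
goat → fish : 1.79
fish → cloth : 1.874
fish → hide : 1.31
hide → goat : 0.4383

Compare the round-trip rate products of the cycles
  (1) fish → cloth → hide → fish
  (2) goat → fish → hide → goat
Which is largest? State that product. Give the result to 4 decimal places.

(1) 1.874 × 0.7339 × 0.8079 = 1.11113
(2) 1.79 × 1.31 × 0.4383 = 1.02777
Highest is cycle (1) at 1.1111 (>1, arbitrage).

1.1111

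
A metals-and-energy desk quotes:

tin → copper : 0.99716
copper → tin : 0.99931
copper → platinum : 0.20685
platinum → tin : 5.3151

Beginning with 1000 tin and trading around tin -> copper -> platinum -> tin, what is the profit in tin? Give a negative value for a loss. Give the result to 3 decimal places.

1000 tin × 0.99716 = 997.16 copper
997.16 copper × 0.20685 = 206.262546 platinum
206.262546 platinum × 5.3151 = 1096.3060582446 tin
Net change: 1096.3060582446 − 1000 = 96.3060582446 tin

96.306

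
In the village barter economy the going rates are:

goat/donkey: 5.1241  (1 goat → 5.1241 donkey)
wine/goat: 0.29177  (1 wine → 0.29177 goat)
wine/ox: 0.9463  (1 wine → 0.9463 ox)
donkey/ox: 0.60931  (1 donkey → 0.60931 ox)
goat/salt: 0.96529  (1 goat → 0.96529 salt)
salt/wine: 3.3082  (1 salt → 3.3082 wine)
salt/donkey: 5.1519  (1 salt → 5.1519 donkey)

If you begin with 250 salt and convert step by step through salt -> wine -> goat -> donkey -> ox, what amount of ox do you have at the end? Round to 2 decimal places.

753.40

250 salt × 3.3082 = 827.05 wine
827.05 wine × 0.29177 = 241.3083785 goat
241.3083785 goat × 5.1241 = 1236.48826227185 donkey
1236.48826227185 donkey × 0.60931 = 753.4046630848609235 ox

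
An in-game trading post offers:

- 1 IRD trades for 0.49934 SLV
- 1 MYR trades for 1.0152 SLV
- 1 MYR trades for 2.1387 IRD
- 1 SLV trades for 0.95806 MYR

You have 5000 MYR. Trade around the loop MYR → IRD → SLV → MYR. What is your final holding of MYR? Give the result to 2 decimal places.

5115.75

5000 MYR × 2.1387 = 10693.5 IRD
10693.5 IRD × 0.49934 = 5339.69229 SLV
5339.69229 SLV × 0.95806 = 5115.7455953574 MYR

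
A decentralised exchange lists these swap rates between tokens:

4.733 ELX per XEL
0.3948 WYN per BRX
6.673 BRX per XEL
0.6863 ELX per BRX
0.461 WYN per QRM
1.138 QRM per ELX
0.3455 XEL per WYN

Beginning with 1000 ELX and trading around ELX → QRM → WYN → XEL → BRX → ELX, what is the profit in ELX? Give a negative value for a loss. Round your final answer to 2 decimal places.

-169.91

1000 ELX × 1.138 = 1138 QRM
1138 QRM × 0.461 = 524.618 WYN
524.618 WYN × 0.3455 = 181.255519 XEL
181.255519 XEL × 6.673 = 1209.518078287 BRX
1209.518078287 BRX × 0.6863 = 830.0922571283681 ELX
Net change: 830.0922571283681 − 1000 = -169.9077428716319 ELX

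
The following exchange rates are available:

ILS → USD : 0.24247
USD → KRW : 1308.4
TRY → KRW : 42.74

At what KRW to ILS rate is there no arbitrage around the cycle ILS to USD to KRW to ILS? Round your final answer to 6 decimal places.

Known legs of the cycle: 0.24247 × 1308.4 = 317.247748
For no arbitrage the full-cycle product must be 1, so the missing rate is 1 / 317.247748 ≈ 0.00315211.

0.003152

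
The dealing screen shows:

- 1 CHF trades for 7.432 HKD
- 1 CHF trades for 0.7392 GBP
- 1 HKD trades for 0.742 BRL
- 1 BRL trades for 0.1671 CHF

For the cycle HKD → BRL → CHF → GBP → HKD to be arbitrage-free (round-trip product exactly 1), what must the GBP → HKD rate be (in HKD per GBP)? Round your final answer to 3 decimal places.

Known legs of the cycle: 0.742 × 0.1671 × 0.7392 = 0.09165207744
For no arbitrage the full-cycle product must be 1, so the missing rate is 1 / 0.09165207744 ≈ 10.91083.

10.911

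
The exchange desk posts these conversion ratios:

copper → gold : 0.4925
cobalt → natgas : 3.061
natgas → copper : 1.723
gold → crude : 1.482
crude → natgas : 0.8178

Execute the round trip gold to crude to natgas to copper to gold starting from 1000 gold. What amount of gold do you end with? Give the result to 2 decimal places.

1028.46

1000 gold × 1.482 = 1482 crude
1482 crude × 0.8178 = 1211.9796 natgas
1211.9796 natgas × 1.723 = 2088.2408508 copper
2088.2408508 copper × 0.4925 = 1028.458619019 gold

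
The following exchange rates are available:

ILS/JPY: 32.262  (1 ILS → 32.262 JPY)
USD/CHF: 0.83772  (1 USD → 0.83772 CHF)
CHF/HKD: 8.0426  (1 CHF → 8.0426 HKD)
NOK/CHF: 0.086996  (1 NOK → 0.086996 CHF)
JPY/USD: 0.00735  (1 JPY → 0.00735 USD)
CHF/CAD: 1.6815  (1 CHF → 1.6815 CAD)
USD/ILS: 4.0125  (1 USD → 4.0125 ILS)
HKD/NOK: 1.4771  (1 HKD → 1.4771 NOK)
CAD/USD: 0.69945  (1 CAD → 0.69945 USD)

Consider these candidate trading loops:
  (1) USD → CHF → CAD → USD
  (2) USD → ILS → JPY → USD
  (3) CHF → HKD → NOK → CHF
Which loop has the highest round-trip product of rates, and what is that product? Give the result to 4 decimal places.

1.0335

(1) 0.83772 × 1.6815 × 0.69945 = 0.98526
(2) 4.0125 × 32.262 × 0.00735 = 0.95147
(3) 8.0426 × 1.4771 × 0.086996 = 1.03349
Highest is cycle (3) at 1.0335 (>1, arbitrage).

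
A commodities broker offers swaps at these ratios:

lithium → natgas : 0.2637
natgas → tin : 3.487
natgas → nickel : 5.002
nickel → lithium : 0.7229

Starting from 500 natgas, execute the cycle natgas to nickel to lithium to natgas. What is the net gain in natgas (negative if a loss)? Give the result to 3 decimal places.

-23.238

500 natgas × 5.002 = 2501 nickel
2501 nickel × 0.7229 = 1807.9729 lithium
1807.9729 lithium × 0.2637 = 476.76245373 natgas
Net change: 476.76245373 − 500 = -23.23754627 natgas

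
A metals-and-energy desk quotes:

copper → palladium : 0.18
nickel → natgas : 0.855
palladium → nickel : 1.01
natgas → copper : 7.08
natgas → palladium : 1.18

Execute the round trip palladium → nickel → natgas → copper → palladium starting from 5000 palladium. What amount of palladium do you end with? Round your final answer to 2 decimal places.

5502.54

5000 palladium × 1.01 = 5050 nickel
5050 nickel × 0.855 = 4317.75 natgas
4317.75 natgas × 7.08 = 30569.67 copper
30569.67 copper × 0.18 = 5502.5406 palladium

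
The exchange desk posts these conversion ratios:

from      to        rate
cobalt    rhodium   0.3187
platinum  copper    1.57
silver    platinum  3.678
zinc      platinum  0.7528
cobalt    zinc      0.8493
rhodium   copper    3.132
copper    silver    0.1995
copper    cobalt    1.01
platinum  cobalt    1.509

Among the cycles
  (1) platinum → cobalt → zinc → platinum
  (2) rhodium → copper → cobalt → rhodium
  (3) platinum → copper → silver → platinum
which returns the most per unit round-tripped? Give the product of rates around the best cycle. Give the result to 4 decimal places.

(1) 1.509 × 0.8493 × 0.7528 = 0.96478
(2) 3.132 × 1.01 × 0.3187 = 1.00815
(3) 1.57 × 0.1995 × 3.678 = 1.15200
Highest is cycle (3) at 1.1520 (>1, arbitrage).

1.1520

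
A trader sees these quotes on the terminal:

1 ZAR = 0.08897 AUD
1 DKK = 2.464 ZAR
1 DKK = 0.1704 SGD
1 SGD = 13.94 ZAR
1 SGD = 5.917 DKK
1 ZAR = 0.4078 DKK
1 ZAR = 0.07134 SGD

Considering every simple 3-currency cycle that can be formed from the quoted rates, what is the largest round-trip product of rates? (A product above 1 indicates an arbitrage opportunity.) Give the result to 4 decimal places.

SGD→DKK→ZAR→SGD: 5.917 × 2.464 × 0.07134 = 1.04010
SGD→ZAR→DKK→SGD: 13.94 × 0.4078 × 0.1704 = 0.96868
Maximum is SGD→DKK→ZAR→SGD at 1.0401; arbitrage exists.

1.0401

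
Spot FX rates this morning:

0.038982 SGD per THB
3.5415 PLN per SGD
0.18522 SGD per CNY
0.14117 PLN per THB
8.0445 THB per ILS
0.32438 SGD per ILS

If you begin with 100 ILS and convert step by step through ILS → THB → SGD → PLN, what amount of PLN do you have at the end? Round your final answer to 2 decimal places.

100 ILS × 8.0445 = 804.45 THB
804.45 THB × 0.038982 = 31.3590699 SGD
31.3590699 SGD × 3.5415 = 111.05814605085 PLN

111.06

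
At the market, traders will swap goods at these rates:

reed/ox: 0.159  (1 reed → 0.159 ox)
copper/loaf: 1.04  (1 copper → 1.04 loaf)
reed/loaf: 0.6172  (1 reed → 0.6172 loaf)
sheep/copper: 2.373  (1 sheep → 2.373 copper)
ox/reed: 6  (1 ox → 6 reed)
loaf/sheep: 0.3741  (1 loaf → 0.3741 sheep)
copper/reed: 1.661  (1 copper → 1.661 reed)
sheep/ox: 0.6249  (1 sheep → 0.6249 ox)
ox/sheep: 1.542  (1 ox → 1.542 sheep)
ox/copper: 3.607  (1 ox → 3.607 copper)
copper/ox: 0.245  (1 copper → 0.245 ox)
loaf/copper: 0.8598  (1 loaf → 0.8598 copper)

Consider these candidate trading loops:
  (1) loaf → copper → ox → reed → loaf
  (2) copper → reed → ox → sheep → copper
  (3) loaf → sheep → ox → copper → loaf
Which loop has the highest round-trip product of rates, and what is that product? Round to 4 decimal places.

0.9664

(1) 0.8598 × 0.245 × 6 × 0.6172 = 0.78008
(2) 1.661 × 0.159 × 1.542 × 2.373 = 0.96638
(3) 0.3741 × 0.6249 × 3.607 × 1.04 = 0.87696
Highest is cycle (2) at 0.9664 (≤1, no arbitrage).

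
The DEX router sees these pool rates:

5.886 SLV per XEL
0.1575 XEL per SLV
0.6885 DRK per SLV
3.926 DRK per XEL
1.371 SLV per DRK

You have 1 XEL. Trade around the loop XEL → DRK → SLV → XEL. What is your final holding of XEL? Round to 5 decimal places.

0.84775

1 XEL × 3.926 = 3.926 DRK
3.926 DRK × 1.371 = 5.382546 SLV
5.382546 SLV × 0.1575 = 0.847750995 XEL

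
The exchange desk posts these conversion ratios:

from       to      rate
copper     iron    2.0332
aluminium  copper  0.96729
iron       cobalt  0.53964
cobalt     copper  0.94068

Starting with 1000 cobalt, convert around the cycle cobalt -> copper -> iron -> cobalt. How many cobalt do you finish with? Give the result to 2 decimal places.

1032.11

1000 cobalt × 0.94068 = 940.68 copper
940.68 copper × 2.0332 = 1912.590576 iron
1912.590576 iron × 0.53964 = 1032.11037843264 cobalt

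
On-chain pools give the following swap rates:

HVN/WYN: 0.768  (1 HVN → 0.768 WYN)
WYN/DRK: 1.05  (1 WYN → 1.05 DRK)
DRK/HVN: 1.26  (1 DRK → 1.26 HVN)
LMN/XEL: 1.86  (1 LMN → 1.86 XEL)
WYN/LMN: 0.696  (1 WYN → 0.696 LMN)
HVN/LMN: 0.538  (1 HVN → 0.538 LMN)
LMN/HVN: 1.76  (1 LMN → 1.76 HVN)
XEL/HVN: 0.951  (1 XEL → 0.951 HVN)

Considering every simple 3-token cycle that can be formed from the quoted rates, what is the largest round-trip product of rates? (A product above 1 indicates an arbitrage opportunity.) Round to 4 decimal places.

1.0161

WYN→DRK→HVN→WYN: 1.05 × 1.26 × 0.768 = 1.01606
XEL→HVN→LMN→XEL: 0.951 × 0.538 × 1.86 = 0.95165
WYN→LMN→HVN→WYN: 0.696 × 1.76 × 0.768 = 0.94077
Maximum is WYN→DRK→HVN→WYN at 1.0161; arbitrage exists.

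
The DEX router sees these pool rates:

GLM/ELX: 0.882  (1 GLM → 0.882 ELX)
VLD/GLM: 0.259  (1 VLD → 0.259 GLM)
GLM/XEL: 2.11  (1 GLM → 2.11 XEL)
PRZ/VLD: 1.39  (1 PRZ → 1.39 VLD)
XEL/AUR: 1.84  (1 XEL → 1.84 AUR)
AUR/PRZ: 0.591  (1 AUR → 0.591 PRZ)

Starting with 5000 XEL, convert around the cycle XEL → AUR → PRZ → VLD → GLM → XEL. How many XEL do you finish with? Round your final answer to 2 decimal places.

5000 XEL × 1.84 = 9200 AUR
9200 AUR × 0.591 = 5437.2 PRZ
5437.2 PRZ × 1.39 = 7557.708 VLD
7557.708 VLD × 0.259 = 1957.446372 GLM
1957.446372 GLM × 2.11 = 4130.21184492 XEL

4130.21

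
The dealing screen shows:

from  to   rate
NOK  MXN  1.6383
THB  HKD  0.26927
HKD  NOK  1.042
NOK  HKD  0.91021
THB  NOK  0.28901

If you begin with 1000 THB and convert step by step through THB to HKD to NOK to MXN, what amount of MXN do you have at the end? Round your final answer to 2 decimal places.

459.67

1000 THB × 0.26927 = 269.27 HKD
269.27 HKD × 1.042 = 280.57934 NOK
280.57934 NOK × 1.6383 = 459.673132722 MXN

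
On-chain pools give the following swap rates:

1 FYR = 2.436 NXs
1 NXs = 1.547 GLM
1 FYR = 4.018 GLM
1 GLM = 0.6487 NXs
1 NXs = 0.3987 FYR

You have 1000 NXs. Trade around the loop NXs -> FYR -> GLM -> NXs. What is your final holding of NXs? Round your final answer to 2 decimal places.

1000 NXs × 0.3987 = 398.7 FYR
398.7 FYR × 4.018 = 1601.9766 GLM
1601.9766 GLM × 0.6487 = 1039.20222042 NXs

1039.20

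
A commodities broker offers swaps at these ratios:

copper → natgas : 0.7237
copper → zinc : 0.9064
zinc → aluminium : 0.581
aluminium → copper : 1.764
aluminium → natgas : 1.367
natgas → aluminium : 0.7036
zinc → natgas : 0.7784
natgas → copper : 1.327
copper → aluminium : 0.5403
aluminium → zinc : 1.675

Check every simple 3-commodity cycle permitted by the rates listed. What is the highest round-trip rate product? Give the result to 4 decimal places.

aluminium→natgas→copper→aluminium: 1.367 × 1.327 × 0.5403 = 0.98011
zinc→natgas→copper→zinc: 0.7784 × 1.327 × 0.9064 = 0.93625
zinc→aluminium→copper→zinc: 0.581 × 1.764 × 0.9064 = 0.92895
zinc→natgas→aluminium→zinc: 0.7784 × 0.7036 × 1.675 = 0.91737
aluminium→copper→natgas→aluminium: 1.764 × 0.7237 × 0.7036 = 0.89822
Maximum is aluminium→natgas→copper→aluminium at 0.9801; no arbitrage — every cycle loses value.

0.9801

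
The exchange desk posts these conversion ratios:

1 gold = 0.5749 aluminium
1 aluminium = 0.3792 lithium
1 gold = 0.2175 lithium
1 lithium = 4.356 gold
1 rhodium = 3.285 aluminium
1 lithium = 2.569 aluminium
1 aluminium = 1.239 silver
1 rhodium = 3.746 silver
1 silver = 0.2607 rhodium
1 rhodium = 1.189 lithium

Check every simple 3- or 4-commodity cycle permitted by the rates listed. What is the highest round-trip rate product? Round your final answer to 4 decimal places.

aluminium→silver→rhodium→aluminium: 1.239 × 0.2607 × 3.285 = 1.06108
aluminium→silver→rhodium→lithium→aluminium: 1.239 × 0.2607 × 1.189 × 2.569 = 0.98664
aluminium→lithium→gold→aluminium: 0.3792 × 4.356 × 0.5749 = 0.94962
Maximum is aluminium→silver→rhodium→aluminium at 1.0611; arbitrage exists.

1.0611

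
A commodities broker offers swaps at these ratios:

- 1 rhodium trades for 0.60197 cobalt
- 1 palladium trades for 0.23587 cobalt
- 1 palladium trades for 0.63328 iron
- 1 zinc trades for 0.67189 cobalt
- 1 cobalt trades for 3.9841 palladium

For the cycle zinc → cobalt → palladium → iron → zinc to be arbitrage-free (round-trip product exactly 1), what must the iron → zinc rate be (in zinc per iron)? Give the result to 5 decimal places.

Known legs of the cycle: 0.67189 × 3.9841 × 0.63328 = 1.69521263426272
For no arbitrage the full-cycle product must be 1, so the missing rate is 1 / 1.69521263426272 ≈ 0.5898965.

0.58990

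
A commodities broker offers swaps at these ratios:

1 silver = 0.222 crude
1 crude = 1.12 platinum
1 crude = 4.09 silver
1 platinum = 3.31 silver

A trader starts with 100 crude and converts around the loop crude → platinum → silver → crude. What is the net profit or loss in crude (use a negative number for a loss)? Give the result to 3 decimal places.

-17.700

100 crude × 1.12 = 112 platinum
112 platinum × 3.31 = 370.72 silver
370.72 silver × 0.222 = 82.29984 crude
Net change: 82.29984 − 100 = -17.70016 crude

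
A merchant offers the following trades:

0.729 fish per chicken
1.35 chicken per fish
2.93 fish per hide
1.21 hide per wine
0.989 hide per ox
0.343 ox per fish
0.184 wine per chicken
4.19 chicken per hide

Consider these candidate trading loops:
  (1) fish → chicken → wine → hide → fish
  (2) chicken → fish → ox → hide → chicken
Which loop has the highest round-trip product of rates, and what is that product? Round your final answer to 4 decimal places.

(1) 1.35 × 0.184 × 1.21 × 2.93 = 0.88065
(2) 0.729 × 0.343 × 0.989 × 4.19 = 1.03617
Highest is cycle (2) at 1.0362 (>1, arbitrage).

1.0362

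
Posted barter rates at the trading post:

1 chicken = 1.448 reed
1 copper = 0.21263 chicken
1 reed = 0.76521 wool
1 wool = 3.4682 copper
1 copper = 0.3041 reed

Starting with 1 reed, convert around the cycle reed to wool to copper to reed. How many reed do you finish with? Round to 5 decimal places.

1 reed × 0.76521 = 0.76521 wool
0.76521 wool × 3.4682 = 2.653901322 copper
2.653901322 copper × 0.3041 = 0.8070513920202 reed

0.80705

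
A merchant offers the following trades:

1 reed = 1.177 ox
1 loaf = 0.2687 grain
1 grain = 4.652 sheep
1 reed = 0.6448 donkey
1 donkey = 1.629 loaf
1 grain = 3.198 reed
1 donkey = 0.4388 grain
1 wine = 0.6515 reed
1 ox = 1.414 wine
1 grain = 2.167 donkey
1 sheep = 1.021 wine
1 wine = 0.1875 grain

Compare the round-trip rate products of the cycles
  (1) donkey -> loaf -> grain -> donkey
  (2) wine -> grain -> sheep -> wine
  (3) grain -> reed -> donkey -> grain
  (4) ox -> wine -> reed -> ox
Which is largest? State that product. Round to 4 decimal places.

(1) 1.629 × 0.2687 × 2.167 = 0.94852
(2) 0.1875 × 4.652 × 1.021 = 0.89057
(3) 3.198 × 0.6448 × 0.4388 = 0.90484
(4) 1.414 × 0.6515 × 1.177 = 1.08428
Highest is cycle (4) at 1.0843 (>1, arbitrage).

1.0843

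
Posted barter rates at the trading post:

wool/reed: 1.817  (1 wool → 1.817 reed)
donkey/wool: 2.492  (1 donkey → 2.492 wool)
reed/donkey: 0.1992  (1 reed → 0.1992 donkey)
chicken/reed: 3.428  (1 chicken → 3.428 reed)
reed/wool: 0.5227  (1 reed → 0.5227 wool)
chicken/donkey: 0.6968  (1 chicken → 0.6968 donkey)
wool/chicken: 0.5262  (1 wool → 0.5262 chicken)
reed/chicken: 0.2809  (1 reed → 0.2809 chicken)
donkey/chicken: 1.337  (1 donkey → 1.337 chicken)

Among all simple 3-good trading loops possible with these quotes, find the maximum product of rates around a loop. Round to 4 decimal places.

0.9429

chicken→reed→wool→chicken: 3.428 × 0.5227 × 0.5262 = 0.94285
donkey→wool→chicken→donkey: 2.492 × 0.5262 × 0.6968 = 0.91371
donkey→chicken→reed→donkey: 1.337 × 3.428 × 0.1992 = 0.91298
donkey→wool→reed→donkey: 2.492 × 1.817 × 0.1992 = 0.90197
Maximum is chicken→reed→wool→chicken at 0.9429; no arbitrage — every cycle loses value.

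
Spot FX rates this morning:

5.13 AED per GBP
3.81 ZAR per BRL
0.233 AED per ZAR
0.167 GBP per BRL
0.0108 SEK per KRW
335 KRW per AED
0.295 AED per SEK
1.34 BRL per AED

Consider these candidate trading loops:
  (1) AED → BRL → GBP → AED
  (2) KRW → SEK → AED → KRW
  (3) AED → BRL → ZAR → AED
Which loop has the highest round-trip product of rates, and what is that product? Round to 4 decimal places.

(1) 1.34 × 0.167 × 5.13 = 1.14799
(2) 0.0108 × 0.295 × 335 = 1.06731
(3) 1.34 × 3.81 × 0.233 = 1.18956
Highest is cycle (3) at 1.1896 (>1, arbitrage).

1.1896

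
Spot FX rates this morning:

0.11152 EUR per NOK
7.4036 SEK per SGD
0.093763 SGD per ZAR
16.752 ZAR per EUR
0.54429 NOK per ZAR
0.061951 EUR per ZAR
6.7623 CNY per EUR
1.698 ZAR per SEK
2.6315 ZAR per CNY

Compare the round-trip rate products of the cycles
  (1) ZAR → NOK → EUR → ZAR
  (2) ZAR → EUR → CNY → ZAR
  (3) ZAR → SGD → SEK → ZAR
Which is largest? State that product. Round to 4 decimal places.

(1) 0.54429 × 0.11152 × 16.752 = 1.01683
(2) 0.061951 × 6.7623 × 2.6315 = 1.10242
(3) 0.093763 × 7.4036 × 1.698 = 1.17872
Highest is cycle (3) at 1.1787 (>1, arbitrage).

1.1787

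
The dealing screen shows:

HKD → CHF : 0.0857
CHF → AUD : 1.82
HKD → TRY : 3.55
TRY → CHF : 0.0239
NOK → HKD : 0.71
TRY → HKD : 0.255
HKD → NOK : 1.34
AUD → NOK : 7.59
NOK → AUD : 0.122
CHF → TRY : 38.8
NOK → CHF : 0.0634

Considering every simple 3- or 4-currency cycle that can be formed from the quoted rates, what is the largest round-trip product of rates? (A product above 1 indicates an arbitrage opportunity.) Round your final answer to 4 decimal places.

0.8758

NOK→CHF→AUD→NOK: 0.0634 × 1.82 × 7.59 = 0.87579
HKD→CHF→TRY→HKD: 0.0857 × 38.8 × 0.255 = 0.84792
HKD→NOK→CHF→TRY→HKD: 1.34 × 0.0634 × 38.8 × 0.255 = 0.84055
HKD→CHF→AUD→NOK→HKD: 0.0857 × 1.82 × 7.59 × 0.71 = 0.84053
Maximum is NOK→CHF→AUD→NOK at 0.8758; no arbitrage — every cycle loses value.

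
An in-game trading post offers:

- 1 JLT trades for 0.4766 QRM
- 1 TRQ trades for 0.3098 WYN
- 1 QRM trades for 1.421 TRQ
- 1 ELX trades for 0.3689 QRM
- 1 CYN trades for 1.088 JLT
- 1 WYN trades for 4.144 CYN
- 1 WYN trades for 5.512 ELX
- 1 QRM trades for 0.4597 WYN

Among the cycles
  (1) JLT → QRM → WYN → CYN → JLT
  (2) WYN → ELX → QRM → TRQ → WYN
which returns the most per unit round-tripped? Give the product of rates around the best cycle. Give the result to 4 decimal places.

0.9878

(1) 0.4766 × 0.4597 × 4.144 × 1.088 = 0.98782
(2) 5.512 × 0.3689 × 1.421 × 0.3098 = 0.89514
Highest is cycle (1) at 0.9878 (≤1, no arbitrage).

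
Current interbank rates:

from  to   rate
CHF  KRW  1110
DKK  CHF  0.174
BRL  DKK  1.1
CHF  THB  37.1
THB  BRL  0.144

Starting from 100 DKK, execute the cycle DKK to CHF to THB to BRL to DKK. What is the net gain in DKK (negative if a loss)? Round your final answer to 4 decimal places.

100 DKK × 0.174 = 17.4 CHF
17.4 CHF × 37.1 = 645.54 THB
645.54 THB × 0.144 = 92.95776 BRL
92.95776 BRL × 1.1 = 102.253536 DKK
Net change: 102.253536 − 100 = 2.253536 DKK

2.2535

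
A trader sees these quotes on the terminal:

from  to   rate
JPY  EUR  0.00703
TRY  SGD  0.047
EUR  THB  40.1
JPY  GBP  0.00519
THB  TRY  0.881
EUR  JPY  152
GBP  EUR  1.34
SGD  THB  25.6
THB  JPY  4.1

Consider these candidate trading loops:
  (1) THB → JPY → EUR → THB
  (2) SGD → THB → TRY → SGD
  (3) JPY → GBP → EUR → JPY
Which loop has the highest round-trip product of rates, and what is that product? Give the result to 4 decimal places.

1.1558

(1) 4.1 × 0.00703 × 40.1 = 1.15580
(2) 25.6 × 0.881 × 0.047 = 1.06002
(3) 0.00519 × 1.34 × 152 = 1.05710
Highest is cycle (1) at 1.1558 (>1, arbitrage).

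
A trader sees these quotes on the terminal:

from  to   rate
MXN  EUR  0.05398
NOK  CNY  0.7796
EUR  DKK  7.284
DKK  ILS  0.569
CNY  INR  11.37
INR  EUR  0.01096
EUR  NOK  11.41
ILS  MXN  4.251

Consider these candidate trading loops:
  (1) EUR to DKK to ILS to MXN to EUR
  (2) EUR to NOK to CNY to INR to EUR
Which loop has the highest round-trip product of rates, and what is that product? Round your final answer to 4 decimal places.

(1) 7.284 × 0.569 × 4.251 × 0.05398 = 0.95106
(2) 11.41 × 0.7796 × 11.37 × 0.01096 = 1.10848
Highest is cycle (2) at 1.1085 (>1, arbitrage).

1.1085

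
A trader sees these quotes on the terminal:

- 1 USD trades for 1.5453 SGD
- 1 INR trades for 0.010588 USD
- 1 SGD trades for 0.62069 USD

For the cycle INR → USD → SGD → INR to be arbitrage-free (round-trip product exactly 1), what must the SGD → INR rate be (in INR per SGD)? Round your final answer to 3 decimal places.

61.119

Known legs of the cycle: 0.010588 × 1.5453 = 0.0163616364
For no arbitrage the full-cycle product must be 1, so the missing rate is 1 / 0.0163616364 ≈ 61.11858.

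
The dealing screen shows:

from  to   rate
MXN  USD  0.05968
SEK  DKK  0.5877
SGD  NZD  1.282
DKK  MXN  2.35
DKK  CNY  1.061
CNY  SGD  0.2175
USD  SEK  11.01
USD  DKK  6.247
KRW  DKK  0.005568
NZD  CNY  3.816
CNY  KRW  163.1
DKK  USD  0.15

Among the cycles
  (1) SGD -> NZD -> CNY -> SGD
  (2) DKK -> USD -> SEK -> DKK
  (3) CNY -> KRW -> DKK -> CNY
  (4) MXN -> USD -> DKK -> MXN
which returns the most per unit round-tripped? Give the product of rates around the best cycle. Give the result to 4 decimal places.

1.0640

(1) 1.282 × 3.816 × 0.2175 = 1.06403
(2) 0.15 × 11.01 × 0.5877 = 0.97059
(3) 163.1 × 0.005568 × 1.061 = 0.96354
(4) 0.05968 × 6.247 × 2.35 = 0.87613
Highest is cycle (1) at 1.0640 (>1, arbitrage).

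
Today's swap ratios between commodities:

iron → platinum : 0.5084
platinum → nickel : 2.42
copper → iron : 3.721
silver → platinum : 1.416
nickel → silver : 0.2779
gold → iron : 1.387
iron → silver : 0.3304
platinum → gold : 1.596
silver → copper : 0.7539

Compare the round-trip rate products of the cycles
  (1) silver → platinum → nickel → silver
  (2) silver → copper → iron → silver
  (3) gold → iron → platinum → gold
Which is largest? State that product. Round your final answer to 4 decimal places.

(1) 1.416 × 2.42 × 0.2779 = 0.95229
(2) 0.7539 × 3.721 × 0.3304 = 0.92686
(3) 1.387 × 0.5084 × 1.596 = 1.12542
Highest is cycle (3) at 1.1254 (>1, arbitrage).

1.1254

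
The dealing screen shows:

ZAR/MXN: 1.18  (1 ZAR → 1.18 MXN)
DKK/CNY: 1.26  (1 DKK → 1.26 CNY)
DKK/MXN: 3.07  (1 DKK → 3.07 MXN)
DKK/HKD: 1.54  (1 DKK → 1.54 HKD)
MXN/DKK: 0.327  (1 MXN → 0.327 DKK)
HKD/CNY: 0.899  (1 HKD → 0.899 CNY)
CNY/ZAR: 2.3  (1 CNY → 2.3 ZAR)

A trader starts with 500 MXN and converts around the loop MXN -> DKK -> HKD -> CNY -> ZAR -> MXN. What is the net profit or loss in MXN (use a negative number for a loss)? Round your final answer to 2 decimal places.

114.34

500 MXN × 0.327 = 163.5 DKK
163.5 DKK × 1.54 = 251.79 HKD
251.79 HKD × 0.899 = 226.35921 CNY
226.35921 CNY × 2.3 = 520.626183 ZAR
520.626183 ZAR × 1.18 = 614.33889594 MXN
Net change: 614.33889594 − 500 = 114.33889594 MXN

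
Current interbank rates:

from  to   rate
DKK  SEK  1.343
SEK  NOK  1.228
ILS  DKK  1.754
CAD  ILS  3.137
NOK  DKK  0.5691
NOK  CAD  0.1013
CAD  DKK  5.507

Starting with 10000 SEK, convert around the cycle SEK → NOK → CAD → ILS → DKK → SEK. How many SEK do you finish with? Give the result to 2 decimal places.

9192.38

10000 SEK × 1.228 = 12280 NOK
12280 NOK × 0.1013 = 1243.964 CAD
1243.964 CAD × 3.137 = 3902.315068 ILS
3902.315068 ILS × 1.754 = 6844.660629272 DKK
6844.660629272 DKK × 1.343 = 9192.379225112296 SEK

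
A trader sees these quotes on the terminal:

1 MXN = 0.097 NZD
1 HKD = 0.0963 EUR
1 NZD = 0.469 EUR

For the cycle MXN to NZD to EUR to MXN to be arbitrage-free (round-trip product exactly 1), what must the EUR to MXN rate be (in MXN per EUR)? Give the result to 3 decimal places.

Known legs of the cycle: 0.097 × 0.469 = 0.045493
For no arbitrage the full-cycle product must be 1, so the missing rate is 1 / 0.045493 ≈ 21.98140.

21.981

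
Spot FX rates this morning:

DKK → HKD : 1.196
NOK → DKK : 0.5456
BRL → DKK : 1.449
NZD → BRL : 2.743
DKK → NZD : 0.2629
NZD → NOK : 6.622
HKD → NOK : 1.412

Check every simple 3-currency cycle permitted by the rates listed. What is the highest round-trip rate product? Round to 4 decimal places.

1.0449

BRL→DKK→NZD→BRL: 1.449 × 0.2629 × 2.743 = 1.04492
NOK→DKK→NZD→NOK: 0.5456 × 0.2629 × 6.622 = 0.94985
NOK→DKK→HKD→NOK: 0.5456 × 1.196 × 1.412 = 0.92138
Maximum is BRL→DKK→NZD→BRL at 1.0449; arbitrage exists.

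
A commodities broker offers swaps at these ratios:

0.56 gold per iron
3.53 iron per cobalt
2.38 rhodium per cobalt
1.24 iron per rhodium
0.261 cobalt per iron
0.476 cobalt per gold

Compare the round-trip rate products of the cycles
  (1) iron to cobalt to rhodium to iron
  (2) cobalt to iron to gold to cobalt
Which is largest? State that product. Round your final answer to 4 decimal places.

(1) 0.261 × 2.38 × 1.24 = 0.77026
(2) 3.53 × 0.56 × 0.476 = 0.94096
Highest is cycle (2) at 0.9410 (≤1, no arbitrage).

0.9410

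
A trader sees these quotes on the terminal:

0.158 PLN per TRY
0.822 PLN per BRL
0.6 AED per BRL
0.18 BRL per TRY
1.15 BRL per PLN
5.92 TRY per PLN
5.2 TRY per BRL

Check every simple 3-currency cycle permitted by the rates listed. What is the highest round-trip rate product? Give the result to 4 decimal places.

0.9448

TRY→PLN→BRL→TRY: 0.158 × 1.15 × 5.2 = 0.94484
TRY→BRL→PLN→TRY: 0.18 × 0.822 × 5.92 = 0.87592
Maximum is TRY→PLN→BRL→TRY at 0.9448; no arbitrage — every cycle loses value.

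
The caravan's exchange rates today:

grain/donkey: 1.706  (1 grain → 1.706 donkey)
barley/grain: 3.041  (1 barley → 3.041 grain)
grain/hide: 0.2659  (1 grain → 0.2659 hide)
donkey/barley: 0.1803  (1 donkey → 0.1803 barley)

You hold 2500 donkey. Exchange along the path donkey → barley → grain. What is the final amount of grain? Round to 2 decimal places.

2500 donkey × 0.1803 = 450.75 barley
450.75 barley × 3.041 = 1370.73075 grain

1370.73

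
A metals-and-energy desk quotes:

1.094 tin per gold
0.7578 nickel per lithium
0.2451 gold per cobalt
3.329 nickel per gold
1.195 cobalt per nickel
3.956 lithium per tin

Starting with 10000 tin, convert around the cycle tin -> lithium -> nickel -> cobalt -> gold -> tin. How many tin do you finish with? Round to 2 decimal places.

9605.93

10000 tin × 3.956 = 39560 lithium
39560 lithium × 0.7578 = 29978.568 nickel
29978.568 nickel × 1.195 = 35824.38876 cobalt
35824.38876 cobalt × 0.2451 = 8780.557685076 gold
8780.557685076 gold × 1.094 = 9605.930107473144 tin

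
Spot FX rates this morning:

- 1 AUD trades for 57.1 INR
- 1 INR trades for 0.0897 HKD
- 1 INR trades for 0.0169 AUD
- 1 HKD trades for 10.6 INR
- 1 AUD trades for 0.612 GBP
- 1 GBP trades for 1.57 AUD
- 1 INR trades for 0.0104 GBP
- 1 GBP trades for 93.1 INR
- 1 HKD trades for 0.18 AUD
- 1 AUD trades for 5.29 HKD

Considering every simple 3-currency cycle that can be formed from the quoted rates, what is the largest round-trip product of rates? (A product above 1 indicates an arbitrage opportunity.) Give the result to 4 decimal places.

0.9629

AUD→GBP→INR→AUD: 0.612 × 93.1 × 0.0169 = 0.96291
AUD→HKD→INR→AUD: 5.29 × 10.6 × 0.0169 = 0.94765
AUD→INR→GBP→AUD: 57.1 × 0.0104 × 1.57 = 0.93233
AUD→INR→HKD→AUD: 57.1 × 0.0897 × 0.18 = 0.92194
Maximum is AUD→GBP→INR→AUD at 0.9629; no arbitrage — every cycle loses value.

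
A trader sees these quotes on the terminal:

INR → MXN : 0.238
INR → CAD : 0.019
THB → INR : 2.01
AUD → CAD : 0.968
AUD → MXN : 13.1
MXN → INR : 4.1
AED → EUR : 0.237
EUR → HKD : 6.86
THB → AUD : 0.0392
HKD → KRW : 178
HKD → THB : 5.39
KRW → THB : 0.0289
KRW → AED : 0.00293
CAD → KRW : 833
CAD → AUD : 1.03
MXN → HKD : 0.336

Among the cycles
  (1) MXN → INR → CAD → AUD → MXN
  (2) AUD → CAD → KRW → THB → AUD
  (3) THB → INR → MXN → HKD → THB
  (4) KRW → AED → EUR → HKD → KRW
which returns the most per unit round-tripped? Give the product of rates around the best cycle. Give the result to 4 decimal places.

1.0511

(1) 4.1 × 0.019 × 1.03 × 13.1 = 1.05110
(2) 0.968 × 833 × 0.0289 × 0.0392 = 0.91349
(3) 2.01 × 0.238 × 0.336 × 5.39 = 0.86637
(4) 0.00293 × 0.237 × 6.86 × 178 = 0.84793
Highest is cycle (1) at 1.0511 (>1, arbitrage).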